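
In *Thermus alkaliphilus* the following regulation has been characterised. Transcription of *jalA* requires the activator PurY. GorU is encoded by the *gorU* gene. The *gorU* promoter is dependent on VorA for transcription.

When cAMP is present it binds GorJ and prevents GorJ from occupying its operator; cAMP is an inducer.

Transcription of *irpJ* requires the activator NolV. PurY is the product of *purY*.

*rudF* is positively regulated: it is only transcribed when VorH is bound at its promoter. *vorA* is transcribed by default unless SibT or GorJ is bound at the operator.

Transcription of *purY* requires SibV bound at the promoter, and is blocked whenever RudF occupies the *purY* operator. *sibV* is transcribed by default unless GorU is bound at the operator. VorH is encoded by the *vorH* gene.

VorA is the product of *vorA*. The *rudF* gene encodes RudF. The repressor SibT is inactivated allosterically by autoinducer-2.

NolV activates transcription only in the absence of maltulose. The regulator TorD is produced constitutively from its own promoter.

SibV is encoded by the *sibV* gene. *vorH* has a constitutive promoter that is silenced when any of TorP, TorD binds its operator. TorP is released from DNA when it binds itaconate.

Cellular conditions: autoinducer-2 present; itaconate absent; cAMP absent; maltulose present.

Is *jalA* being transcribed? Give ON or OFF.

Autoinducer-2 is present, so SibT is inactive.
cAMP is absent, so GorJ is active.
With repressor GorJ bound, *vorA* is not transcribed.
So VorA is not produced.
Required activator VorA is absent, so *gorU* is not transcribed.
So GorU is not produced.
With no repressor bound, *sibV* is transcribed.
So SibV is produced and active.
Itaconate is absent, so TorP is active.
TorD is produced constitutively and is active.
With repressor TorP bound, *vorH* is not transcribed.
So VorH is not produced.
Required activator VorH is absent, so *rudF* is not transcribed.
So RudF is not produced.
No repressor is bound and SibV is active, so *purY* is transcribed.
So PurY is produced and active.
No repressor is bound and PurY is active, so *jalA* is transcribed.

ON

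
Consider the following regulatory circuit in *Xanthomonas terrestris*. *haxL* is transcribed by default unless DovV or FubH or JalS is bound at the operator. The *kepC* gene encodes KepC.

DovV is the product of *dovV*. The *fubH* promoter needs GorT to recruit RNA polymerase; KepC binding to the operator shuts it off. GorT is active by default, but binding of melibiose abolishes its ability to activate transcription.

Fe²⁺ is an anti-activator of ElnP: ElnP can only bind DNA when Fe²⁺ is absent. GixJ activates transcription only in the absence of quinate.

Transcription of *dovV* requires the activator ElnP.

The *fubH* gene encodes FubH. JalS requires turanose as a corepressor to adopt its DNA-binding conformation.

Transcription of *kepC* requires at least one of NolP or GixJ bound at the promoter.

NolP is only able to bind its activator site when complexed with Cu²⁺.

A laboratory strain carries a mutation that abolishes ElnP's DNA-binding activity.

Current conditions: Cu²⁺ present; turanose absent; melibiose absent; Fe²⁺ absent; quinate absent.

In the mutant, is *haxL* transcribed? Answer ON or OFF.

ON

ElnP is non-functional in this strain, so it has no effect.
Required activator ElnP is absent, so *dovV* is not transcribed.
So DovV is not produced.
Melibiose is absent, so GorT is active.
Cu²⁺ is present, so NolP is active.
Quinate is absent, so GixJ is active.
Activator NolP is present, so *kepC* is transcribed.
So KepC is produced and active.
With repressor KepC bound, *fubH* is not transcribed.
So FubH is not produced.
Turanose is absent, so JalS is inactive.
With no repressor bound, *haxL* is transcribed.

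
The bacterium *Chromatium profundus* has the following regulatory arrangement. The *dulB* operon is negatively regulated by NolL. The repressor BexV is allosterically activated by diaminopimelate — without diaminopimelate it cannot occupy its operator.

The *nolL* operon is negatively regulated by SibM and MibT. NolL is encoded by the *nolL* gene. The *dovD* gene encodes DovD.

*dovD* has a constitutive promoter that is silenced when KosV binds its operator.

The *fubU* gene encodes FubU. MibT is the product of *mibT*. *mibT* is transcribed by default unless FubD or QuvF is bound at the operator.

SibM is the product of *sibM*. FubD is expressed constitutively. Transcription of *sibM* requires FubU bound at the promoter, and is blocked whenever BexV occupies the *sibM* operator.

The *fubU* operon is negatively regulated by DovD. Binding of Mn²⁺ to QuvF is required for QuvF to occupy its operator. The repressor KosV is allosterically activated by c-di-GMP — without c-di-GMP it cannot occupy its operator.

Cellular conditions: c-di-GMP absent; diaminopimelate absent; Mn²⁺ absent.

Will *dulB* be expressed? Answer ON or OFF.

c-di-GMP is absent, so KosV is inactive.
With no repressor bound, *dovD* is transcribed.
So DovD is produced and active.
With repressor DovD bound, *fubU* is not transcribed.
So FubU is not produced.
Diaminopimelate is absent, so BexV is inactive.
Required activator FubU is absent, so *sibM* is not transcribed.
So SibM is not produced.
FubD is produced constitutively and is active.
Mn²⁺ is absent, so QuvF is inactive.
With repressor FubD bound, *mibT* is not transcribed.
So MibT is not produced.
With no repressor bound, *nolL* is transcribed.
So NolL is produced and active.
With repressor NolL bound, *dulB* is not transcribed.

OFF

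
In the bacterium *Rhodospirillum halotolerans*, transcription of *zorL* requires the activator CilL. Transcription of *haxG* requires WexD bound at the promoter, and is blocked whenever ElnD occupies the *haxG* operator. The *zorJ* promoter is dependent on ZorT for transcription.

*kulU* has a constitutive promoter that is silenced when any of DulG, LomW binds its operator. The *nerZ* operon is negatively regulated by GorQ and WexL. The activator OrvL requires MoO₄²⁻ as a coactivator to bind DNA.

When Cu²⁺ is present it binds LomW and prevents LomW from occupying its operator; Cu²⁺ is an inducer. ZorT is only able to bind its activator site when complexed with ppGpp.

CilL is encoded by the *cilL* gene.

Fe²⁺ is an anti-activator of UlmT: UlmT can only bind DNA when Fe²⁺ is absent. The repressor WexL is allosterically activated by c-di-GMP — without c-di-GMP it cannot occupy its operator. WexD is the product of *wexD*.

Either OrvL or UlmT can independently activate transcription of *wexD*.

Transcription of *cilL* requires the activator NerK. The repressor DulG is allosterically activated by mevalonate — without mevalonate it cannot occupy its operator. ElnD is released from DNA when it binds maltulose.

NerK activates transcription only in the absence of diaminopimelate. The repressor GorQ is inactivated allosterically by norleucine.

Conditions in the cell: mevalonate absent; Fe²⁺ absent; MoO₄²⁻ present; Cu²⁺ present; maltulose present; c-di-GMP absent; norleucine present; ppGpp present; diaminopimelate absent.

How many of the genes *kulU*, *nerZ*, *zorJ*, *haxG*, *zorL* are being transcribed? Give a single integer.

5

Mevalonate is absent, so DulG is inactive.
Cu²⁺ is present, so LomW is inactive.
With no repressor bound, *kulU* is transcribed.
→ *kulU* is ON.
Norleucine is present, so GorQ is inactive.
c-di-GMP is absent, so WexL is inactive.
With no repressor bound, *nerZ* is transcribed.
→ *nerZ* is ON.
ppGpp is present, so ZorT is active.
No repressor is bound and ZorT is active, so *zorJ* is transcribed.
→ *zorJ* is ON.
MoO₄²⁻ is present, so OrvL is active.
Fe²⁺ is absent, so UlmT is active.
Activator OrvL is present, so *wexD* is transcribed.
So WexD is produced and active.
Maltulose is present, so ElnD is inactive.
No repressor is bound and WexD is active, so *haxG* is transcribed.
→ *haxG* is ON.
Diaminopimelate is absent, so NerK is active.
No repressor is bound and NerK is active, so *cilL* is transcribed.
So CilL is produced and active.
No repressor is bound and CilL is active, so *zorL* is transcribed.
→ *zorL* is ON.
5 of the 5 genes are transcribed.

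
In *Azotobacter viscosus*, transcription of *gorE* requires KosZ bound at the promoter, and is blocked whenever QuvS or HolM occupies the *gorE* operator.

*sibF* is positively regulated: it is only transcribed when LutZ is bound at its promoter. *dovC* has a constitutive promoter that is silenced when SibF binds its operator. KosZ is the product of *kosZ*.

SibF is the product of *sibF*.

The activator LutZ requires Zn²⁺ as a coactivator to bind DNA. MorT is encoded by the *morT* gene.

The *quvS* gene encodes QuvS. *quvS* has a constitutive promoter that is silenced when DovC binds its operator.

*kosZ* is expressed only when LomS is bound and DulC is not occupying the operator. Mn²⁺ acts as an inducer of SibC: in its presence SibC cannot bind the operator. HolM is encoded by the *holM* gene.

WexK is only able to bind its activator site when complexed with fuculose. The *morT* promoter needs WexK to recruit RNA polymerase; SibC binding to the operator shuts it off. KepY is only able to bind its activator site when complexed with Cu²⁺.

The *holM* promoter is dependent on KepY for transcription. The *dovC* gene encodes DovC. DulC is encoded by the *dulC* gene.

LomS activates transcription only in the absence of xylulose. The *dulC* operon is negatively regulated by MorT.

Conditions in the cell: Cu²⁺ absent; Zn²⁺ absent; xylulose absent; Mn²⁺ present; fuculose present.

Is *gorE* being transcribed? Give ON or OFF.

Zn²⁺ is absent, so LutZ is inactive.
Required activator LutZ is absent, so *sibF* is not transcribed.
So SibF is not produced.
With no repressor bound, *dovC* is transcribed.
So DovC is produced and active.
With repressor DovC bound, *quvS* is not transcribed.
So QuvS is not produced.
Mn²⁺ is present, so SibC is inactive.
Fuculose is present, so WexK is active.
No repressor is bound and WexK is active, so *morT* is transcribed.
So MorT is produced and active.
With repressor MorT bound, *dulC* is not transcribed.
So DulC is not produced.
Xylulose is absent, so LomS is active.
No repressor is bound and LomS is active, so *kosZ* is transcribed.
So KosZ is produced and active.
Cu²⁺ is absent, so KepY is inactive.
Required activator KepY is absent, so *holM* is not transcribed.
So HolM is not produced.
No repressor is bound and KosZ is active, so *gorE* is transcribed.

ON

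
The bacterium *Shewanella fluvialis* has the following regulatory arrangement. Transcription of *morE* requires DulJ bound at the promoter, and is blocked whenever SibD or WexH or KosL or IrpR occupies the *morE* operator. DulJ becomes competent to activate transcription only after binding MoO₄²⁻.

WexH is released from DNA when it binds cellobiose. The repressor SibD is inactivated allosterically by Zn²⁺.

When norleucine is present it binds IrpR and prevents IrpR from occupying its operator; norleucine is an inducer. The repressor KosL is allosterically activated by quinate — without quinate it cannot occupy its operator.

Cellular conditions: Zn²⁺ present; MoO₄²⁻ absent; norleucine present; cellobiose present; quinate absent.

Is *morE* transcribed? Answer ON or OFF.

Zn²⁺ is present, so SibD is inactive.
Cellobiose is present, so WexH is inactive.
Quinate is absent, so KosL is inactive.
Norleucine is present, so IrpR is inactive.
MoO₄²⁻ is absent, so DulJ is inactive.
Required activator DulJ is absent, so *morE* is not transcribed.

OFF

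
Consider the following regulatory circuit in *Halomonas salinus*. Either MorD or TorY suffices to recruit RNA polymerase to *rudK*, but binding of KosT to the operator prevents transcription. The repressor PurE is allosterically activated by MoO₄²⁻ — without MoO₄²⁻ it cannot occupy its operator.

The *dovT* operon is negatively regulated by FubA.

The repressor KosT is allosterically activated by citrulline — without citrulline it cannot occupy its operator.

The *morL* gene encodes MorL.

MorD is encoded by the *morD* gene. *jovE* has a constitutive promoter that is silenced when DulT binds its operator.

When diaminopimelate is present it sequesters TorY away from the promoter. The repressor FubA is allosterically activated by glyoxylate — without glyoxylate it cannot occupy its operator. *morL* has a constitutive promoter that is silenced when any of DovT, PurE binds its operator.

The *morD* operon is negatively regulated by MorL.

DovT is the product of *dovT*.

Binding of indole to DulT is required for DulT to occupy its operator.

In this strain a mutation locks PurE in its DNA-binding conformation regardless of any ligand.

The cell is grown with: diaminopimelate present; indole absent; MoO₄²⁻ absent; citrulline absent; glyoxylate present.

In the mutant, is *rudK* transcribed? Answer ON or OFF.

Citrulline is absent, so KosT is inactive.
Glyoxylate is present, so FubA is active.
With repressor FubA bound, *dovT* is not transcribed.
So DovT is not produced.
PurE is constitutively active in this strain.
With repressor PurE bound, *morL* is not transcribed.
So MorL is not produced.
With no repressor bound, *morD* is transcribed.
So MorD is produced and active.
Diaminopimelate is present, so TorY is inactive.
Activator MorD is present, so *rudK* is transcribed.

ON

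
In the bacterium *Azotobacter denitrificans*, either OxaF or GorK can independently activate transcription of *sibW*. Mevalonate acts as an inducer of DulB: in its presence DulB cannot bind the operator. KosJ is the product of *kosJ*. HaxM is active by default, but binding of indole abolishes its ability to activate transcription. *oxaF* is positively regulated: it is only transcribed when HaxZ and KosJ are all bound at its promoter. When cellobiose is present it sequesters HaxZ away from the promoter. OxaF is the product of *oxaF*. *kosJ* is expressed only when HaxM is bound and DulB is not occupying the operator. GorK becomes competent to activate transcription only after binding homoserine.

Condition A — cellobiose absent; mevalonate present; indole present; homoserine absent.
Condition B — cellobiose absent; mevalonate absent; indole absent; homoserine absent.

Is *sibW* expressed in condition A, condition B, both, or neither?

neither

Condition A:
Cellobiose is absent, so HaxZ is active.
Mevalonate is present, so DulB is inactive.
Indole is present, so HaxM is inactive.
Required activator HaxM is absent, so *kosJ* is not transcribed.
So KosJ is not produced.
Required activator KosJ is absent, so *oxaF* is not transcribed.
So OxaF is not produced.
Homoserine is absent, so GorK is inactive.
No activator is available at the *sibW* promoter, so *sibW* is not transcribed.
→ *sibW* is OFF in A.
Condition B:
Cellobiose is absent, so HaxZ is active.
Mevalonate is absent, so DulB is active.
Indole is absent, so HaxM is active.
With repressor DulB bound, *kosJ* is not transcribed.
So KosJ is not produced.
Required activator KosJ is absent, so *oxaF* is not transcribed.
So OxaF is not produced.
Homoserine is absent, so GorK is inactive.
No activator is available at the *sibW* promoter, so *sibW* is not transcribed.
→ *sibW* is OFF in B.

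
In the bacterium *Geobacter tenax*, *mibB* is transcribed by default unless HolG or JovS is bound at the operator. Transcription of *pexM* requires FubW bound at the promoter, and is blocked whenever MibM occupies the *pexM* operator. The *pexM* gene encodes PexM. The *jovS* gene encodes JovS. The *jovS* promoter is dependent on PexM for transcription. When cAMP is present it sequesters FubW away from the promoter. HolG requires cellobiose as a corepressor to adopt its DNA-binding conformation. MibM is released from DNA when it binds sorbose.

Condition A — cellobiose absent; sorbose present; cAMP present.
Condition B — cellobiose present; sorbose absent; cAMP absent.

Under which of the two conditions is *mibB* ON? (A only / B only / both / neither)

Condition A:
Cellobiose is absent, so HolG is inactive.
Sorbose is present, so MibM is inactive.
cAMP is present, so FubW is inactive.
Required activator FubW is absent, so *pexM* is not transcribed.
So PexM is not produced.
Required activator PexM is absent, so *jovS* is not transcribed.
So JovS is not produced.
With no repressor bound, *mibB* is transcribed.
→ *mibB* is ON in A.
Condition B:
Cellobiose is present, so HolG is active.
Sorbose is absent, so MibM is active.
cAMP is absent, so FubW is active.
With repressor MibM bound, *pexM* is not transcribed.
So PexM is not produced.
Required activator PexM is absent, so *jovS* is not transcribed.
So JovS is not produced.
With repressor HolG bound, *mibB* is not transcribed.
→ *mibB* is OFF in B.

A only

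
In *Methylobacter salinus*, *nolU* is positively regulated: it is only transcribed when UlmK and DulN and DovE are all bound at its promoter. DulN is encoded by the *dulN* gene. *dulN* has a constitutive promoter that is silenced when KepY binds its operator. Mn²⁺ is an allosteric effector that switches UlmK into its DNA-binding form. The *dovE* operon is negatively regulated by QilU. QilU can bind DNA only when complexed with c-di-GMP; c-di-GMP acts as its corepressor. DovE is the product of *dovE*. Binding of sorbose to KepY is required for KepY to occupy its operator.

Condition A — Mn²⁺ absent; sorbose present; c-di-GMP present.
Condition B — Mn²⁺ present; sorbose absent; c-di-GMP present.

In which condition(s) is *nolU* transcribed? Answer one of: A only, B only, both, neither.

Condition A:
Mn²⁺ is absent, so UlmK is inactive.
Sorbose is present, so KepY is active.
With repressor KepY bound, *dulN* is not transcribed.
So DulN is not produced.
c-di-GMP is present, so QilU is active.
With repressor QilU bound, *dovE* is not transcribed.
So DovE is not produced.
Required activator UlmK is absent, so *nolU* is not transcribed.
→ *nolU* is OFF in A.
Condition B:
Mn²⁺ is present, so UlmK is active.
Sorbose is absent, so KepY is inactive.
With no repressor bound, *dulN* is transcribed.
So DulN is produced and active.
c-di-GMP is present, so QilU is active.
With repressor QilU bound, *dovE* is not transcribed.
So DovE is not produced.
Required activator DovE is absent, so *nolU* is not transcribed.
→ *nolU* is OFF in B.

neither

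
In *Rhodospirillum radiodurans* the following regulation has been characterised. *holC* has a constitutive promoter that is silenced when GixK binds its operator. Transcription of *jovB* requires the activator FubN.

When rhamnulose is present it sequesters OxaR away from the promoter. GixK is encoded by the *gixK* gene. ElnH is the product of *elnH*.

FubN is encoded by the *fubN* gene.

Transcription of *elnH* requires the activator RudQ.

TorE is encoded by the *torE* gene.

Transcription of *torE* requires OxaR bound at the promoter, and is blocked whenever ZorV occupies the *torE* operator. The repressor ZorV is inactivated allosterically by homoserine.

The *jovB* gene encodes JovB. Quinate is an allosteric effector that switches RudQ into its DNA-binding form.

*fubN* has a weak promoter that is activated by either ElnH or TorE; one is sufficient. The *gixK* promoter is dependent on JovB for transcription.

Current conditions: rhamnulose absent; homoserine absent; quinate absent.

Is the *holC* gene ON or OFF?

ON

Quinate is absent, so RudQ is inactive.
Required activator RudQ is absent, so *elnH* is not transcribed.
So ElnH is not produced.
Homoserine is absent, so ZorV is active.
Rhamnulose is absent, so OxaR is active.
With repressor ZorV bound, *torE* is not transcribed.
So TorE is not produced.
No activator is available at the *fubN* promoter, so *fubN* is not transcribed.
So FubN is not produced.
Required activator FubN is absent, so *jovB* is not transcribed.
So JovB is not produced.
Required activator JovB is absent, so *gixK* is not transcribed.
So GixK is not produced.
With no repressor bound, *holC* is transcribed.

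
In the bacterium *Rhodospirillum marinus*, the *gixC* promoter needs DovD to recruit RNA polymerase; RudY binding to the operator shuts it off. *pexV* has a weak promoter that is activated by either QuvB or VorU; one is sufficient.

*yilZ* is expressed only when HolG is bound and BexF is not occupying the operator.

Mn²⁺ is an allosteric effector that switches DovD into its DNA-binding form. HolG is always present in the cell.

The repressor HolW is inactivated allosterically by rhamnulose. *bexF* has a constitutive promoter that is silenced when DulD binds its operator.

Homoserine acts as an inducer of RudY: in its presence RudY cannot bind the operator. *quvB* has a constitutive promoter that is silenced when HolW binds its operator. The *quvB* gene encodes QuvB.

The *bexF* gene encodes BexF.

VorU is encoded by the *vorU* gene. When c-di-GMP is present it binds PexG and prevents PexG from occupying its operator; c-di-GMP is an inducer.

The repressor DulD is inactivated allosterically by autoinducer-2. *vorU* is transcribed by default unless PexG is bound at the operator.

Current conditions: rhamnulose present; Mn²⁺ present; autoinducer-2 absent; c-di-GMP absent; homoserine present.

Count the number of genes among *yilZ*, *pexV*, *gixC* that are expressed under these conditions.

HolG is produced constitutively and is active.
Autoinducer-2 is absent, so DulD is active.
With repressor DulD bound, *bexF* is not transcribed.
So BexF is not produced.
No repressor is bound and HolG is active, so *yilZ* is transcribed.
→ *yilZ* is ON.
Rhamnulose is present, so HolW is inactive.
With no repressor bound, *quvB* is transcribed.
So QuvB is produced and active.
c-di-GMP is absent, so PexG is active.
With repressor PexG bound, *vorU* is not transcribed.
So VorU is not produced.
Activator QuvB is present, so *pexV* is transcribed.
→ *pexV* is ON.
Homoserine is present, so RudY is inactive.
Mn²⁺ is present, so DovD is active.
No repressor is bound and DovD is active, so *gixC* is transcribed.
→ *gixC* is ON.
3 of the 3 genes are transcribed.

3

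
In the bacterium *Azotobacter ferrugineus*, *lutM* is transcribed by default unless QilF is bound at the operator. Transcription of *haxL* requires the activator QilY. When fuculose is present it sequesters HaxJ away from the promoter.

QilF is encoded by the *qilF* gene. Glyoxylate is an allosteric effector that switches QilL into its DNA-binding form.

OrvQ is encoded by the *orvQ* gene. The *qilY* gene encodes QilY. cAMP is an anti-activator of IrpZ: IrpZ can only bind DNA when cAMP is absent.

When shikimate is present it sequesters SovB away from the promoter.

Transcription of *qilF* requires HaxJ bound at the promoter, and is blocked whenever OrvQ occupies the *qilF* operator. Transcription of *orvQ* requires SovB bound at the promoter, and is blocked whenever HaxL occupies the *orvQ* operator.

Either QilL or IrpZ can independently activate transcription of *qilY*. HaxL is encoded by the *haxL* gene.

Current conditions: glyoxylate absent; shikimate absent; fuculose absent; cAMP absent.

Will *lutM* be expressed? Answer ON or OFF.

Glyoxylate is absent, so QilL is inactive.
cAMP is absent, so IrpZ is active.
Activator IrpZ is present, so *qilY* is transcribed.
So QilY is produced and active.
No repressor is bound and QilY is active, so *haxL* is transcribed.
So HaxL is produced and active.
Shikimate is absent, so SovB is active.
With repressor HaxL bound, *orvQ* is not transcribed.
So OrvQ is not produced.
Fuculose is absent, so HaxJ is active.
No repressor is bound and HaxJ is active, so *qilF* is transcribed.
So QilF is produced and active.
With repressor QilF bound, *lutM* is not transcribed.

OFF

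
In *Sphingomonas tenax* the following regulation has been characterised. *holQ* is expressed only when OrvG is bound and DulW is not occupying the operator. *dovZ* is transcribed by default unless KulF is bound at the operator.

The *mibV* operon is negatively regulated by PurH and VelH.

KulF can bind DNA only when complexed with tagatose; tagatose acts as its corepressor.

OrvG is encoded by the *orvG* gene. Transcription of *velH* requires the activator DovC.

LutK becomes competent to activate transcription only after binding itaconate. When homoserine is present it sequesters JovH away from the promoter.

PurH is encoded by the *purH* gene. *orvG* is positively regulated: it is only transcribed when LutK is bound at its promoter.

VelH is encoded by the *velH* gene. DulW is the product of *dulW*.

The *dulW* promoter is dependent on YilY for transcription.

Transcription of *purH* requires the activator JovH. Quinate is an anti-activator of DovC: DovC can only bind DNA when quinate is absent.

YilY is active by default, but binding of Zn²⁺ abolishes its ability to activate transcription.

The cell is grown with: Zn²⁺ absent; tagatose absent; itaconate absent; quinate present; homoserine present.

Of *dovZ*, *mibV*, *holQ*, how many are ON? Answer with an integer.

2

Tagatose is absent, so KulF is inactive.
With no repressor bound, *dovZ* is transcribed.
→ *dovZ* is ON.
Homoserine is present, so JovH is inactive.
Required activator JovH is absent, so *purH* is not transcribed.
So PurH is not produced.
Quinate is present, so DovC is inactive.
Required activator DovC is absent, so *velH* is not transcribed.
So VelH is not produced.
With no repressor bound, *mibV* is transcribed.
→ *mibV* is ON.
Zn²⁺ is absent, so YilY is active.
No repressor is bound and YilY is active, so *dulW* is transcribed.
So DulW is produced and active.
Itaconate is absent, so LutK is inactive.
Required activator LutK is absent, so *orvG* is not transcribed.
So OrvG is not produced.
With repressor DulW bound, *holQ* is not transcribed.
→ *holQ* is OFF.
2 of the 3 genes are transcribed.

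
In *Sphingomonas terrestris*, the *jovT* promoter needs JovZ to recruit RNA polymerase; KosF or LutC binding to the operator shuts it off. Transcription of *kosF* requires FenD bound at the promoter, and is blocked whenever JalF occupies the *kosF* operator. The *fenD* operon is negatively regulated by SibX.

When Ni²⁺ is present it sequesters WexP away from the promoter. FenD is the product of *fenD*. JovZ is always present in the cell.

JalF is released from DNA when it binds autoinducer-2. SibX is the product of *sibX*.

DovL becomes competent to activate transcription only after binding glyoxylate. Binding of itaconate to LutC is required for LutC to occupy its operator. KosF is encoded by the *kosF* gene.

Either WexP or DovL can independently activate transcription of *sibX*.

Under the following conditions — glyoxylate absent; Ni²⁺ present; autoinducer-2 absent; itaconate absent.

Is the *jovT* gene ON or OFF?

Autoinducer-2 is absent, so JalF is active.
Ni²⁺ is present, so WexP is inactive.
Glyoxylate is absent, so DovL is inactive.
No activator is available at the *sibX* promoter, so *sibX* is not transcribed.
So SibX is not produced.
With no repressor bound, *fenD* is transcribed.
So FenD is produced and active.
With repressor JalF bound, *kosF* is not transcribed.
So KosF is not produced.
JovZ is produced constitutively and is active.
Itaconate is absent, so LutC is inactive.
No repressor is bound and JovZ is active, so *jovT* is transcribed.

ON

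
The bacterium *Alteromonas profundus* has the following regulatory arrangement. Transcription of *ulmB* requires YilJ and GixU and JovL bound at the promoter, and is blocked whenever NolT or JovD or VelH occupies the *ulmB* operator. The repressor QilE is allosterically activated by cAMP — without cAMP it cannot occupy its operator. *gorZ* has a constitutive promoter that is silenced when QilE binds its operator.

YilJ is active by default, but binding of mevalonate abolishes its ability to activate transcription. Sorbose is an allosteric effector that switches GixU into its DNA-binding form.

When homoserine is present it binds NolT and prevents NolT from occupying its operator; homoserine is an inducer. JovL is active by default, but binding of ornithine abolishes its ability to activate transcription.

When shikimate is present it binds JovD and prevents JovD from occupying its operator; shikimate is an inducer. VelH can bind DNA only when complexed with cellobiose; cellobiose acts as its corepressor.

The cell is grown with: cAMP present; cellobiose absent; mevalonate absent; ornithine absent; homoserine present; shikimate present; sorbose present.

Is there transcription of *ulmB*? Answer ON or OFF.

ON

Mevalonate is absent, so YilJ is active.
Sorbose is present, so GixU is active.
Homoserine is present, so NolT is inactive.
Ornithine is absent, so JovL is active.
Shikimate is present, so JovD is inactive.
Cellobiose is absent, so VelH is inactive.
No repressor is bound and YilJ and GixU and JovL are active, so *ulmB* is transcribed.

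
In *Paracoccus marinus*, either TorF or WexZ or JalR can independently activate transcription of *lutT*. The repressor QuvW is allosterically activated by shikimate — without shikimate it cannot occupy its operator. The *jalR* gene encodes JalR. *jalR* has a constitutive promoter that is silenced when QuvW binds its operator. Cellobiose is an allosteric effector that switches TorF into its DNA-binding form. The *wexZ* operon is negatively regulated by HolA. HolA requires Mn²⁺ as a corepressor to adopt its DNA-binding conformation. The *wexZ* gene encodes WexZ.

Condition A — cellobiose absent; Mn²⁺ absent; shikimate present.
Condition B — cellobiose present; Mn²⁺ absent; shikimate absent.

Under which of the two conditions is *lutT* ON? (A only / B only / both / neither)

both

Condition A:
Cellobiose is absent, so TorF is inactive.
Mn²⁺ is absent, so HolA is inactive.
With no repressor bound, *wexZ* is transcribed.
So WexZ is produced and active.
Shikimate is present, so QuvW is active.
With repressor QuvW bound, *jalR* is not transcribed.
So JalR is not produced.
Activator WexZ is present, so *lutT* is transcribed.
→ *lutT* is ON in A.
Condition B:
Cellobiose is present, so TorF is active.
Mn²⁺ is absent, so HolA is inactive.
With no repressor bound, *wexZ* is transcribed.
So WexZ is produced and active.
Shikimate is absent, so QuvW is inactive.
With no repressor bound, *jalR* is transcribed.
So JalR is produced and active.
Activator TorF is present, so *lutT* is transcribed.
→ *lutT* is ON in B.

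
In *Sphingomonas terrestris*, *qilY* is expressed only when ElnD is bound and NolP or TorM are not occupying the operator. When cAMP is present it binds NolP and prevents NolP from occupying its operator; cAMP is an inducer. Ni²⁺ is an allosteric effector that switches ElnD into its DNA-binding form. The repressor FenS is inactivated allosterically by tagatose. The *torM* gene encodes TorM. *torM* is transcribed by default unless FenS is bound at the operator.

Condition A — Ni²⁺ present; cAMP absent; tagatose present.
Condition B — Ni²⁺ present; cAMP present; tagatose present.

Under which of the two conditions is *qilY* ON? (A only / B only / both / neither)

neither

Condition A:
Ni²⁺ is present, so ElnD is active.
cAMP is absent, so NolP is active.
Tagatose is present, so FenS is inactive.
With no repressor bound, *torM* is transcribed.
So TorM is produced and active.
With repressor NolP bound, *qilY* is not transcribed.
→ *qilY* is OFF in A.
Condition B:
Ni²⁺ is present, so ElnD is active.
cAMP is present, so NolP is inactive.
Tagatose is present, so FenS is inactive.
With no repressor bound, *torM* is transcribed.
So TorM is produced and active.
With repressor TorM bound, *qilY* is not transcribed.
→ *qilY* is OFF in B.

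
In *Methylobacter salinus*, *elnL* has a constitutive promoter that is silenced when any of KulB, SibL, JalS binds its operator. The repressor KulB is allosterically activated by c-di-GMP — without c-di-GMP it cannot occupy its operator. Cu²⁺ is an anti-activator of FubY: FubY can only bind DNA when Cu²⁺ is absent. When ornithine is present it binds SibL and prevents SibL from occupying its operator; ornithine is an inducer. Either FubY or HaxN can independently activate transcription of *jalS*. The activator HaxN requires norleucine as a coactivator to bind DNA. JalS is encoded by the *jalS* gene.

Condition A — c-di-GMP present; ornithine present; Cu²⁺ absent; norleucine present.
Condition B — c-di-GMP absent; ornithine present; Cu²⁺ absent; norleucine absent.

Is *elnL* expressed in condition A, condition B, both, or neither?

neither

Condition A:
c-di-GMP is present, so KulB is active.
Ornithine is present, so SibL is inactive.
Cu²⁺ is absent, so FubY is active.
Norleucine is present, so HaxN is active.
Activator FubY is present, so *jalS* is transcribed.
So JalS is produced and active.
With repressor KulB bound, *elnL* is not transcribed.
→ *elnL* is OFF in A.
Condition B:
c-di-GMP is absent, so KulB is inactive.
Ornithine is present, so SibL is inactive.
Cu²⁺ is absent, so FubY is active.
Norleucine is absent, so HaxN is inactive.
Activator FubY is present, so *jalS* is transcribed.
So JalS is produced and active.
With repressor JalS bound, *elnL* is not transcribed.
→ *elnL* is OFF in B.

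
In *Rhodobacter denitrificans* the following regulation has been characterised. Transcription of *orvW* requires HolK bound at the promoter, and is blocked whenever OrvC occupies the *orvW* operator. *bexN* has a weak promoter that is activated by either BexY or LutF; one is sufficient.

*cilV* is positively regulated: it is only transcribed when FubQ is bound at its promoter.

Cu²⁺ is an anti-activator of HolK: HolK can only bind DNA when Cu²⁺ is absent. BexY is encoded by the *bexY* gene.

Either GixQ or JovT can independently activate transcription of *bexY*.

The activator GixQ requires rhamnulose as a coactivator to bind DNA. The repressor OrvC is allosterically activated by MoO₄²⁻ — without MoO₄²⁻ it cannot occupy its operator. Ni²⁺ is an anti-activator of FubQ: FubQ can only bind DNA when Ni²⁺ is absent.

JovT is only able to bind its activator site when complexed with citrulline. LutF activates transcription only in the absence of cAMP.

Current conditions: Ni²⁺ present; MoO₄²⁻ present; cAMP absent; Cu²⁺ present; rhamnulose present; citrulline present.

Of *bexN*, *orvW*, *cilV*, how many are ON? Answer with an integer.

Rhamnulose is present, so GixQ is active.
Citrulline is present, so JovT is active.
Activator GixQ is present, so *bexY* is transcribed.
So BexY is produced and active.
cAMP is absent, so LutF is active.
Activator BexY is present, so *bexN* is transcribed.
→ *bexN* is ON.
MoO₄²⁻ is present, so OrvC is active.
Cu²⁺ is present, so HolK is inactive.
With repressor OrvC bound, *orvW* is not transcribed.
→ *orvW* is OFF.
Ni²⁺ is present, so FubQ is inactive.
Required activator FubQ is absent, so *cilV* is not transcribed.
→ *cilV* is OFF.
1 of the 3 genes is transcribed.

1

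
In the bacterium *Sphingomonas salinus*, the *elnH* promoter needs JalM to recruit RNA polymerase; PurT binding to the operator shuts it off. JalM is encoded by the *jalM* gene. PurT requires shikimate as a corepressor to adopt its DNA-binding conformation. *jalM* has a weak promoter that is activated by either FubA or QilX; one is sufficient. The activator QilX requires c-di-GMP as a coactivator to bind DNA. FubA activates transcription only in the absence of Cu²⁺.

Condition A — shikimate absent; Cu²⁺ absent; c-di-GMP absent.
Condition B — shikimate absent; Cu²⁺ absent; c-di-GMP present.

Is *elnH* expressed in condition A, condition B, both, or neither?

Condition A:
Shikimate is absent, so PurT is inactive.
Cu²⁺ is absent, so FubA is active.
c-di-GMP is absent, so QilX is inactive.
Activator FubA is present, so *jalM* is transcribed.
So JalM is produced and active.
No repressor is bound and JalM is active, so *elnH* is transcribed.
→ *elnH* is ON in A.
Condition B:
Shikimate is absent, so PurT is inactive.
Cu²⁺ is absent, so FubA is active.
c-di-GMP is present, so QilX is active.
Activator FubA is present, so *jalM* is transcribed.
So JalM is produced and active.
No repressor is bound and JalM is active, so *elnH* is transcribed.
→ *elnH* is ON in B.

both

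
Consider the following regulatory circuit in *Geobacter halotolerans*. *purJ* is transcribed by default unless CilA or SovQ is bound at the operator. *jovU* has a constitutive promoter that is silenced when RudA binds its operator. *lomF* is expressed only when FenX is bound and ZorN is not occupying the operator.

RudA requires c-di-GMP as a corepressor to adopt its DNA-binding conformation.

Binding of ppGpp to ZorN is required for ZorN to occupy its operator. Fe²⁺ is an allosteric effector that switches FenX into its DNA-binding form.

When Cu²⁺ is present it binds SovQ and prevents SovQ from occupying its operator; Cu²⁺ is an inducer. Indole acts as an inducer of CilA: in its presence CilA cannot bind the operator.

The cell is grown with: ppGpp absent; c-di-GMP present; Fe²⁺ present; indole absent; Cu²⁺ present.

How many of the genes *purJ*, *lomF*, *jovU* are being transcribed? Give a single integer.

1

Indole is absent, so CilA is active.
Cu²⁺ is present, so SovQ is inactive.
With repressor CilA bound, *purJ* is not transcribed.
→ *purJ* is OFF.
Fe²⁺ is present, so FenX is active.
ppGpp is absent, so ZorN is inactive.
No repressor is bound and FenX is active, so *lomF* is transcribed.
→ *lomF* is ON.
c-di-GMP is present, so RudA is active.
With repressor RudA bound, *jovU* is not transcribed.
→ *jovU* is OFF.
1 of the 3 genes is transcribed.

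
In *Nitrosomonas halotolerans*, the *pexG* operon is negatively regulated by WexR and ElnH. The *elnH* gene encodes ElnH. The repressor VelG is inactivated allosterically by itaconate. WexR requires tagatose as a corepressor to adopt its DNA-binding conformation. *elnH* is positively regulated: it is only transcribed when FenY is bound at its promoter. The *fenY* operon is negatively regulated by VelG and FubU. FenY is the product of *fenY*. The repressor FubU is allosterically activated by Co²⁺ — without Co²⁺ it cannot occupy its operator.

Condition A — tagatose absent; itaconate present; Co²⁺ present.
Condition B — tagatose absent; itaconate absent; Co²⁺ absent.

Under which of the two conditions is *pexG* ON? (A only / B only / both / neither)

Condition A:
Tagatose is absent, so WexR is inactive.
Itaconate is present, so VelG is inactive.
Co²⁺ is present, so FubU is active.
With repressor FubU bound, *fenY* is not transcribed.
So FenY is not produced.
Required activator FenY is absent, so *elnH* is not transcribed.
So ElnH is not produced.
With no repressor bound, *pexG* is transcribed.
→ *pexG* is ON in A.
Condition B:
Tagatose is absent, so WexR is inactive.
Itaconate is absent, so VelG is active.
Co²⁺ is absent, so FubU is inactive.
With repressor VelG bound, *fenY* is not transcribed.
So FenY is not produced.
Required activator FenY is absent, so *elnH* is not transcribed.
So ElnH is not produced.
With no repressor bound, *pexG* is transcribed.
→ *pexG* is ON in B.

both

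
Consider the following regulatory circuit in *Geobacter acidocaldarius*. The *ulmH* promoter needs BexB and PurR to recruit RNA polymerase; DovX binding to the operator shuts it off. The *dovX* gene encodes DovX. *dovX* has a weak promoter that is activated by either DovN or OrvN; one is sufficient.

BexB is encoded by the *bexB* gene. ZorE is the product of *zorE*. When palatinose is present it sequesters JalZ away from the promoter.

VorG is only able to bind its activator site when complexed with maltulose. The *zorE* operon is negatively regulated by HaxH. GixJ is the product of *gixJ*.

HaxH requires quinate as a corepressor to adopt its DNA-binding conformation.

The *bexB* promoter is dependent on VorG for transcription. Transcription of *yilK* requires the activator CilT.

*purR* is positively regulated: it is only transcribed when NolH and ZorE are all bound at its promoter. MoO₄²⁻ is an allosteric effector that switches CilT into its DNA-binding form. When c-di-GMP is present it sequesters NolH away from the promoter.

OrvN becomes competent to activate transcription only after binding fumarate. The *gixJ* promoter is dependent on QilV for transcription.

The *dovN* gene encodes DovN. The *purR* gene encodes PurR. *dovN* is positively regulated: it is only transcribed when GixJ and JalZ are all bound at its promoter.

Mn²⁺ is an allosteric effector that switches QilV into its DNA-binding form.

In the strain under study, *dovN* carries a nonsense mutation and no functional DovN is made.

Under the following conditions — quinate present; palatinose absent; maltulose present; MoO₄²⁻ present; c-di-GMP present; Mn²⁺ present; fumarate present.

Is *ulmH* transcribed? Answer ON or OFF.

Maltulose is present, so VorG is active.
No repressor is bound and VorG is active, so *bexB* is transcribed.
So BexB is produced and active.
c-di-GMP is present, so NolH is inactive.
Quinate is present, so HaxH is active.
With repressor HaxH bound, *zorE* is not transcribed.
So ZorE is not produced.
Required activator NolH is absent, so *purR* is not transcribed.
So PurR is not produced.
DovN is non-functional in this strain, so it has no effect.
Fumarate is present, so OrvN is active.
Activator OrvN is present, so *dovX* is transcribed.
So DovX is produced and active.
With repressor DovX bound, *ulmH* is not transcribed.

OFF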